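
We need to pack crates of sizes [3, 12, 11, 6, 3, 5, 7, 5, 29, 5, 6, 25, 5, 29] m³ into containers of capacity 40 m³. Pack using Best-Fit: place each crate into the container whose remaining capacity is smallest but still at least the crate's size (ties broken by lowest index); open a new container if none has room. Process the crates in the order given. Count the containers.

Put 3 m³ in container 1; 37 m³ remain.
Put 12 m³ in container 1; 25 m³ remain.
Put 11 m³ in container 1; 14 m³ remain.
Put 6 m³ in container 1; 8 m³ remain.
Put 3 m³ in container 1; 5 m³ remain.
Put 5 m³ in container 1; 0 m³ remain.
Put 7 m³ in container 2; 33 m³ remain.
Put 5 m³ in container 2; 28 m³ remain.
Put 29 m³ in container 3; 11 m³ remain.
Put 5 m³ in container 3; 6 m³ remain.
Put 6 m³ in container 3; 0 m³ remain.
Put 25 m³ in container 2; 3 m³ remain.
Put 5 m³ in container 4; 35 m³ remain.
Put 29 m³ in container 4; 6 m³ remain.
Final containers: [3,12,11,6,3,5] [7,5,25] [29,5,6] [5,29].

4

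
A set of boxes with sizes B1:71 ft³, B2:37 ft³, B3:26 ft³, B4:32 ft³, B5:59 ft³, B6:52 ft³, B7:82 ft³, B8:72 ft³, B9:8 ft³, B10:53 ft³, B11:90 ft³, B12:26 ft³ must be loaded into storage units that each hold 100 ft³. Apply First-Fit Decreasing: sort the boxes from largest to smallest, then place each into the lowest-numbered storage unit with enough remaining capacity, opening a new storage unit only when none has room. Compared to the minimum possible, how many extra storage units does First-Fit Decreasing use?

0

First-Fit Decreasing: [90,8] [82] [72,26] [71,26] [59,37] [53,32] [52] → 7 storage units.
Total size 608 ft³; any packing needs at least ⌈608/100⌉ = 7 storage units.
So 7 is already optimal.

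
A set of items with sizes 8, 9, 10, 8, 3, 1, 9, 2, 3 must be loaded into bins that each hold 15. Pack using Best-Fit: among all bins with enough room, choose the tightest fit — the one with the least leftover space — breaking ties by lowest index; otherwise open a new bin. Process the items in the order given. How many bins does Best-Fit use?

5

8 → bin 1 (remaining 7)
9 → bin 2 (remaining 6)
10 → bin 3 (remaining 5)
8 → bin 4 (remaining 7)
3 → bin 3 (remaining 2)
1 → bin 3 (remaining 1)
9 → bin 5 (remaining 6)
2 → bin 2 (remaining 4)
3 → bin 2 (remaining 1)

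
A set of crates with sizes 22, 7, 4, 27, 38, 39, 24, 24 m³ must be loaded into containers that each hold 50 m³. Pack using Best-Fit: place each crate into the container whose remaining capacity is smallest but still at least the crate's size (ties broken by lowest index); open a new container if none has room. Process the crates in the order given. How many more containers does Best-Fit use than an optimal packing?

1

Best-Fit: [22,7,4] [27] [38] [39] [24,24] → 5 containers.
Total size 185 m³; any packing needs at least ⌈185/50⌉ = 4 containers.
An optimal packing achieves that bound: [39,7,4] [38] [27,22] [24,24] → 4 containers.
Excess: 5 − 4 = 1.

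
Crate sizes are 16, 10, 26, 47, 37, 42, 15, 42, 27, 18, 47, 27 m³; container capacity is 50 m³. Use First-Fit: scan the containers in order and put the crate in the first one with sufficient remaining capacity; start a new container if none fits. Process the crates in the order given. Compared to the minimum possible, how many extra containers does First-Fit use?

First-Fit: [16,10,15] [26,18] [47] [37] [42] [42] [27] [47] [27] → 9 containers.
Total size 354 m³; any packing needs at least ⌈354/50⌉ = 8 containers.
An optimal packing achieves that bound: [47] [47] [42] [42] [37,10] [27,18] [27,16] [26,15] → 8 containers.
Excess: 9 − 8 = 1.

1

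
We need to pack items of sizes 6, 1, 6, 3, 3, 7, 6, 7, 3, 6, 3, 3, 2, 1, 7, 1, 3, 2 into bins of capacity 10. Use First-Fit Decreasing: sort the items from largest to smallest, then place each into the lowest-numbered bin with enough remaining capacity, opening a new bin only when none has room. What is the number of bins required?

Sorted descending: 7, 7, 7, 6, 6, 6, 6, 3, 3, 3, 3, 3, 3, 2, 2, 1, 1, 1.
bin 1: place 7, 3 left
bin 2: place 7, 3 left
bin 3: place 7, 3 left
bin 4: place 6, 4 left
bin 5: place 6, 4 left
bin 6: place 6, 4 left
bin 7: place 6, 4 left
bin 1: place 3, 0 left
bin 2: place 3, 0 left
bin 3: place 3, 0 left
bin 4: place 3, 1 left
bin 5: place 3, 1 left
bin 6: place 3, 1 left
bin 7: place 2, 2 left
bin 7: place 2, 0 left
bin 4: place 1, 0 left
bin 5: place 1, 0 left
bin 6: place 1, 0 left

7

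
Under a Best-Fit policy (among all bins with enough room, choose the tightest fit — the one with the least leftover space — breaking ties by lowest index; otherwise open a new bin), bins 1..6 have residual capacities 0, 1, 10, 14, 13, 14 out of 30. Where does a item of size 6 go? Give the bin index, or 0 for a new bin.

Bins with room: bin 3 (10), bin 4 (14), bin 5 (13), bin 6 (14).
Tightest fit is bin 3 with 10 free.

3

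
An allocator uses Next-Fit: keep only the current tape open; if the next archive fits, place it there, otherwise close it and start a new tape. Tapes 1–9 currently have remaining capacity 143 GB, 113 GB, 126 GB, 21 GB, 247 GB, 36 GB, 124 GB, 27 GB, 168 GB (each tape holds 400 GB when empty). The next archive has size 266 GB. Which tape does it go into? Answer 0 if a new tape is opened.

0

Next-Fit only looks at tape 9, which has 168 GB free.
266 GB does not fit, so a new tape is opened.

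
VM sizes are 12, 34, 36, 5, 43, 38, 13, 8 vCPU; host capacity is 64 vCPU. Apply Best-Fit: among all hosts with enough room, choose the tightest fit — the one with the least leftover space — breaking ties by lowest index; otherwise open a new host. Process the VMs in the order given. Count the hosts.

12 vCPU → host 1 (remaining 52 vCPU)
34 vCPU → host 1 (remaining 18 vCPU)
36 vCPU → host 2 (remaining 28 vCPU)
5 vCPU → host 1 (remaining 13 vCPU)
43 vCPU → host 3 (remaining 21 vCPU)
38 vCPU → host 4 (remaining 26 vCPU)
13 vCPU → host 1 (remaining 0 vCPU)
8 vCPU → host 3 (remaining 13 vCPU)
Final hosts: [12,34,5,13] [36] [43,8] [38].

4 hosts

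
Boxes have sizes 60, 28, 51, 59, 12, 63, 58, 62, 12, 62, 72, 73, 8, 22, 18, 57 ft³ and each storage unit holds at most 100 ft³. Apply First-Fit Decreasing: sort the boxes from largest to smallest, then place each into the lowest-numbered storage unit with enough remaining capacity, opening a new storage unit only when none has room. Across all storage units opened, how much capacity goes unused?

283

Sorted descending: 73, 72, 63, 62, 62, 60, 59, 58, 57, 51, 28, 22, 18, 12, 12, 8.
storage unit 1: place 73 ft³, 27 ft³ left
storage unit 2: place 72 ft³, 28 ft³ left
storage unit 3: place 63 ft³, 37 ft³ left
storage unit 4: place 62 ft³, 38 ft³ left
storage unit 5: place 62 ft³, 38 ft³ left
storage unit 6: place 60 ft³, 40 ft³ left
storage unit 7: place 59 ft³, 41 ft³ left
storage unit 8: place 58 ft³, 42 ft³ left
storage unit 9: place 57 ft³, 43 ft³ left
storage unit 10: place 51 ft³, 49 ft³ left
storage unit 2: place 28 ft³, 0 ft³ left
storage unit 1: place 22 ft³, 5 ft³ left
storage unit 3: place 18 ft³, 19 ft³ left
storage unit 3: place 12 ft³, 7 ft³ left
storage unit 4: place 12 ft³, 26 ft³ left
storage unit 4: place 8 ft³, 18 ft³ left
10 storage units × 100 ft³ = 1000 ft³; used 717 ft³; unused 283 ft³.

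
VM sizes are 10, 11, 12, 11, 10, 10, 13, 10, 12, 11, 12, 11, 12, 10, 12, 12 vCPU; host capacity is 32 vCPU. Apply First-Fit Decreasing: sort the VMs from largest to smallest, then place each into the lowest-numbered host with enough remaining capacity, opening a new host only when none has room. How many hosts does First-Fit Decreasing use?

Sorted descending: 13, 12, 12, 12, 12, 12, 12, 11, 11, 11, 11, 10, 10, 10, 10, 10.
host 1: place 13 vCPU, 19 vCPU left
host 1: place 12 vCPU, 7 vCPU left
host 2: place 12 vCPU, 20 vCPU left
host 2: place 12 vCPU, 8 vCPU left
host 3: place 12 vCPU, 20 vCPU left
host 3: place 12 vCPU, 8 vCPU left
host 4: place 12 vCPU, 20 vCPU left
host 4: place 11 vCPU, 9 vCPU left
host 5: place 11 vCPU, 21 vCPU left
host 5: place 11 vCPU, 10 vCPU left
host 6: place 11 vCPU, 21 vCPU left
host 5: place 10 vCPU, 0 vCPU left
host 6: place 10 vCPU, 11 vCPU left
host 6: place 10 vCPU, 1 vCPU left
host 7: place 10 vCPU, 22 vCPU left
host 7: place 10 vCPU, 12 vCPU left

7 hosts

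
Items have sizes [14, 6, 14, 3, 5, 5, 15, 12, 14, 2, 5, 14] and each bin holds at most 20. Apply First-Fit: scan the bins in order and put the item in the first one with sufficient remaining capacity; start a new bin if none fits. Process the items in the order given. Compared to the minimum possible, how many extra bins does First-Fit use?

First-Fit: [14,6] [14,3,2] [5,5,5] [15] [12] [14] [14] → 7 bins.
Total size 109; any packing needs at least ⌈109/20⌉ = 6 bins.
An optimal packing achieves that bound: [15,5] [14,6] [14,5] [14,5] [14,3,2] [12] → 6 bins.
Excess: 7 − 6 = 1.

1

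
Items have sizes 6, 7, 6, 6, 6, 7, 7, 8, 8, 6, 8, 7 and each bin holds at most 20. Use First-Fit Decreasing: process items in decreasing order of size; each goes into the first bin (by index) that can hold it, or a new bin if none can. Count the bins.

5

Sorted descending: 8, 8, 8, 7, 7, 7, 7, 6, 6, 6, 6, 6.
8 → bin 1 (remaining 12)
8 → bin 1 (remaining 4)
8 → bin 2 (remaining 12)
7 → bin 2 (remaining 5)
7 → bin 3 (remaining 13)
7 → bin 3 (remaining 6)
7 → bin 4 (remaining 13)
6 → bin 3 (remaining 0)
6 → bin 4 (remaining 7)
6 → bin 4 (remaining 1)
6 → bin 5 (remaining 14)
6 → bin 5 (remaining 8)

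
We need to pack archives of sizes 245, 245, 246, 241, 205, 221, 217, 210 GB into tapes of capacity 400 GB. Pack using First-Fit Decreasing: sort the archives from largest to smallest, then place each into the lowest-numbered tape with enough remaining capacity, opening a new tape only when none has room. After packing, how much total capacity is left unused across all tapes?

Sorted descending: 246, 245, 245, 241, 221, 217, 210, 205.
Put 246 GB in tape 1; 154 GB remain.
Put 245 GB in tape 2; 155 GB remain.
Put 245 GB in tape 3; 155 GB remain.
Put 241 GB in tape 4; 159 GB remain.
Put 221 GB in tape 5; 179 GB remain.
Put 217 GB in tape 6; 183 GB remain.
Put 210 GB in tape 7; 190 GB remain.
Put 205 GB in tape 8; 195 GB remain.
8 tapes × 400 GB = 3200 GB; used 1830 GB; unused 1370 GB.

1370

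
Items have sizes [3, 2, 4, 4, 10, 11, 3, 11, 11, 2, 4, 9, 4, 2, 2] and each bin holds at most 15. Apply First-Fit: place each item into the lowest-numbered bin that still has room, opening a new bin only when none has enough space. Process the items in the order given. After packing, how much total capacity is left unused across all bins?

8

Put 3 in bin 1; 12 remain.
Put 2 in bin 1; 10 remain.
Put 4 in bin 1; 6 remain.
Put 4 in bin 1; 2 remain.
Put 10 in bin 2; 5 remain.
Put 11 in bin 3; 4 remain.
Put 3 in bin 2; 2 remain.
Put 11 in bin 4; 4 remain.
Put 11 in bin 5; 4 remain.
Put 2 in bin 1; 0 remain.
Put 4 in bin 3; 0 remain.
Put 9 in bin 6; 6 remain.
Put 4 in bin 4; 0 remain.
Put 2 in bin 2; 0 remain.
Put 2 in bin 5; 2 remain.
6 bins × 15 = 90; used 82; unused 8.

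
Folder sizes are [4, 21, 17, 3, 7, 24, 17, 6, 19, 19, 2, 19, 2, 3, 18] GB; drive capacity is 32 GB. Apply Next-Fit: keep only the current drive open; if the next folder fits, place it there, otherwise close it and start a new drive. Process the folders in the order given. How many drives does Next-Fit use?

Put 4 GB in drive 1; 28 GB remain.
Put 21 GB in drive 1; 7 GB remain.
Put 17 GB in drive 2; 15 GB remain.
Put 3 GB in drive 2; 12 GB remain.
Put 7 GB in drive 2; 5 GB remain.
Put 24 GB in drive 3; 8 GB remain.
Put 17 GB in drive 4; 15 GB remain.
Put 6 GB in drive 4; 9 GB remain.
Put 19 GB in drive 5; 13 GB remain.
Put 19 GB in drive 6; 13 GB remain.
Put 2 GB in drive 6; 11 GB remain.
Put 19 GB in drive 7; 13 GB remain.
Put 2 GB in drive 7; 11 GB remain.
Put 3 GB in drive 7; 8 GB remain.
Put 18 GB in drive 8; 14 GB remain.

8 drives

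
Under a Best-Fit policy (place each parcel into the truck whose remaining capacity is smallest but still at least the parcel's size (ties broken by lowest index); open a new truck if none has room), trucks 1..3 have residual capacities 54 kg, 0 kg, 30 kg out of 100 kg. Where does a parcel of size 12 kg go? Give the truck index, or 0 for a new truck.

Trucks with room: truck 1 (54 kg), truck 3 (30 kg).
Tightest fit is truck 3 with 30 kg free.

3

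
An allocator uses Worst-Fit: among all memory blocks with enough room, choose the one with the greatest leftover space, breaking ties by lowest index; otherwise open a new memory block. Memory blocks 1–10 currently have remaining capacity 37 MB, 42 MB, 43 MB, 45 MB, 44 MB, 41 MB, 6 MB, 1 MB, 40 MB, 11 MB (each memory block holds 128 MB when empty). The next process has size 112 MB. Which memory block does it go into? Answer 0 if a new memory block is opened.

No memory block has ≥ 112 MB free, so a new memory block is opened.

0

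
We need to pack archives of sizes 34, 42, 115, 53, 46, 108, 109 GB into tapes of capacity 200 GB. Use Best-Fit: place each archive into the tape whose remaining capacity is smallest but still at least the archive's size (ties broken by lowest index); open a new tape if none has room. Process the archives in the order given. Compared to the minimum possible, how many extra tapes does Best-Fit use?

1

Best-Fit: [34,42,115] [53,46] [108] [109] → 4 tapes.
Total size 507 GB; any packing needs at least ⌈507/200⌉ = 3 tapes.
An optimal packing achieves that bound: [115,53] [109,46,42] [108,34] → 3 tapes.
Excess: 4 − 3 = 1.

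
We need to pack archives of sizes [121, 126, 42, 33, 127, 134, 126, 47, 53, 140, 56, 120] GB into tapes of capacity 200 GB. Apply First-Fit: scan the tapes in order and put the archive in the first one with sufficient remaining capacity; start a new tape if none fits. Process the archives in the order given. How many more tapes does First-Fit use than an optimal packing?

0

First-Fit: [121,42,33] [126,47] [127,53] [134,56] [126] [140] [120] → 7 tapes.
7 archives exceed 100 GB (half the capacity), and no two of those can share a tape, so at least 7 tapes are needed.
So 7 is already optimal.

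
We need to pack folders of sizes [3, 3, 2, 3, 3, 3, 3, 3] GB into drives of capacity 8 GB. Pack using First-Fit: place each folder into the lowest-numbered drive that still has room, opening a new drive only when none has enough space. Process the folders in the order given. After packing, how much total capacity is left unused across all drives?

drive 1: place 3 GB, 5 GB left
drive 1: place 3 GB, 2 GB left
drive 1: place 2 GB, 0 GB left
drive 2: place 3 GB, 5 GB left
drive 2: place 3 GB, 2 GB left
drive 3: place 3 GB, 5 GB left
drive 3: place 3 GB, 2 GB left
drive 4: place 3 GB, 5 GB left
4 drives × 8 GB = 32 GB; used 23 GB; unused 9 GB.

9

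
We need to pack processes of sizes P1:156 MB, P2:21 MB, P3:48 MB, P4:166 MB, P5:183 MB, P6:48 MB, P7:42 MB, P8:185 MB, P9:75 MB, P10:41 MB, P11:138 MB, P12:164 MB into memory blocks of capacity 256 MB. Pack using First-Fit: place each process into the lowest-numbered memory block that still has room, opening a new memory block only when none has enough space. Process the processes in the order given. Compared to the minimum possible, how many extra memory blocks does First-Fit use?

0

First-Fit: [156,21,48] [166,48,42] [183,41] [185] [75,138] [164] → 6 memory blocks.
6 processes exceed 128 MB (half the capacity), and no two of those can share a memory block, so at least 6 memory blocks are needed.
So 6 is already optimal.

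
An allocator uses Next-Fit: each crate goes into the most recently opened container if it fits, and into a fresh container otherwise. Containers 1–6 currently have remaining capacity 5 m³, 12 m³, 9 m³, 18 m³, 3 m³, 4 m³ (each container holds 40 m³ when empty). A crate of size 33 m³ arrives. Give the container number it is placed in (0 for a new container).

Next-Fit only looks at container 6, which has 4 m³ free.
33 m³ does not fit, so a new container is opened.

0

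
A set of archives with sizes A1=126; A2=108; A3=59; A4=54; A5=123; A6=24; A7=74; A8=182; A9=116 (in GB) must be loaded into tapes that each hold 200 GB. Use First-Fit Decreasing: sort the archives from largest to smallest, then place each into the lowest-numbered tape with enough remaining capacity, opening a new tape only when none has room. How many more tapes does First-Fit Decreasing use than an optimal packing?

First-Fit Decreasing: [182] [126,74] [123,59] [116,54,24] [108] → 5 tapes.
Total size 866 GB; any packing needs at least ⌈866/200⌉ = 5 tapes.
So 5 is already optimal.

0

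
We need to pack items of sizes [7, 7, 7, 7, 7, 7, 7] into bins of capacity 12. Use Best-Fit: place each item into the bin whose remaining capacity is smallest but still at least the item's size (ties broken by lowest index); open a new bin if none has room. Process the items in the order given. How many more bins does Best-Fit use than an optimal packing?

Best-Fit: [7] [7] [7] [7] [7] [7] [7] → 7 bins.
7 items exceed 6 (half the capacity), and no two of those can share a bin, so at least 7 bins are needed.
So 7 is already optimal.

0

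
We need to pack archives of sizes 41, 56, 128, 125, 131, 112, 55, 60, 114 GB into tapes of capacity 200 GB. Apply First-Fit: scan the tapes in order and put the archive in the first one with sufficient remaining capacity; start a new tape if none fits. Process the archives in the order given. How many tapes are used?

6 tapes

41 GB → tape 1 (remaining 159 GB)
56 GB → tape 1 (remaining 103 GB)
128 GB → tape 2 (remaining 72 GB)
125 GB → tape 3 (remaining 75 GB)
131 GB → tape 4 (remaining 69 GB)
112 GB → tape 5 (remaining 88 GB)
55 GB → tape 1 (remaining 48 GB)
60 GB → tape 2 (remaining 12 GB)
114 GB → tape 6 (remaining 86 GB)
Final tapes: [41,56,55] [128,60] [125] [131] [112] [114].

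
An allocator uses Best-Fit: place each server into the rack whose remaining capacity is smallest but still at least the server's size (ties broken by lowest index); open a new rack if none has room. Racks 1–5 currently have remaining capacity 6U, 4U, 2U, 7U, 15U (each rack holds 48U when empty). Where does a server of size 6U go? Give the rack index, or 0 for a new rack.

1

Racks with room: rack 1 (6U), rack 4 (7U), rack 5 (15U).
Tightest fit is rack 1 with 6U free.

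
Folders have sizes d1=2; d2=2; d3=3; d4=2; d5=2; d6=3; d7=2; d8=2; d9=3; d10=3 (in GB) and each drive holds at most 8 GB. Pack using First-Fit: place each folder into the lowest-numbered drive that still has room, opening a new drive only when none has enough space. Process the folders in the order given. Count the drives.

Put d1 (2 GB) in drive 1; 6 GB remain.
Put d2 (2 GB) in drive 1; 4 GB remain.
Put d3 (3 GB) in drive 1; 1 GB remain.
Put d4 (2 GB) in drive 2; 6 GB remain.
Put d5 (2 GB) in drive 2; 4 GB remain.
Put d6 (3 GB) in drive 2; 1 GB remain.
Put d7 (2 GB) in drive 3; 6 GB remain.
Put d8 (2 GB) in drive 3; 4 GB remain.
Put d9 (3 GB) in drive 3; 1 GB remain.
Put d10 (3 GB) in drive 4; 5 GB remain.
Final drives: [2,2,3] [2,2,3] [2,2,3] [3].

4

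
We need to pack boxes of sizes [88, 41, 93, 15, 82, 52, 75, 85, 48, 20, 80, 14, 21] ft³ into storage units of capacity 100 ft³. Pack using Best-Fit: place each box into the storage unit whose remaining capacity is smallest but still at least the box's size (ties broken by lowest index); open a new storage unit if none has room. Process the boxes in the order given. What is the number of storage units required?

8

Put 88 ft³ in storage unit 1; 12 ft³ remain.
Put 41 ft³ in storage unit 2; 59 ft³ remain.
Put 93 ft³ in storage unit 3; 7 ft³ remain.
Put 15 ft³ in storage unit 2; 44 ft³ remain.
Put 82 ft³ in storage unit 4; 18 ft³ remain.
Put 52 ft³ in storage unit 5; 48 ft³ remain.
Put 75 ft³ in storage unit 6; 25 ft³ remain.
Put 85 ft³ in storage unit 7; 15 ft³ remain.
Put 48 ft³ in storage unit 5; 0 ft³ remain.
Put 20 ft³ in storage unit 6; 5 ft³ remain.
Put 80 ft³ in storage unit 8; 20 ft³ remain.
Put 14 ft³ in storage unit 7; 1 ft³ remain.
Put 21 ft³ in storage unit 2; 23 ft³ remain.
Final storage units: [88] [41,15,21] [93] [82] [52,48] [75,20] [85,14] [80].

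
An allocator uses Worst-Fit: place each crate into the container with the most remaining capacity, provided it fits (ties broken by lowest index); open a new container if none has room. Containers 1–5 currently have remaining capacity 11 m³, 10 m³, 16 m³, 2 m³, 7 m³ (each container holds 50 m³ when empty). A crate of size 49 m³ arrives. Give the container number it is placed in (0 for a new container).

0

No container has ≥ 49 m³ free, so a new container is opened.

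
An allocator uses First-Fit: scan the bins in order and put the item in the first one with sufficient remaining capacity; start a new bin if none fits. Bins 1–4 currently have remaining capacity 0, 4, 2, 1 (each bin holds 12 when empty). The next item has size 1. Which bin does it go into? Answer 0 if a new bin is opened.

Bins with room: bin 2 (4), bin 3 (2), bin 4 (1).
The first with room is bin 2.

2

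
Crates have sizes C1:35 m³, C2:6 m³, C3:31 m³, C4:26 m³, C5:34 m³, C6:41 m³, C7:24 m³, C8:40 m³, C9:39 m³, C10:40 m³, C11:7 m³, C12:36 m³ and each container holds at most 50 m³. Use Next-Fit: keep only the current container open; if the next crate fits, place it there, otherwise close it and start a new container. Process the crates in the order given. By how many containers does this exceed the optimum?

1

Next-Fit: [35,6] [31] [26] [34] [41] [24] [40] [39] [40,7] [36] → 10 containers.
9 crates exceed 25 m³ (half the capacity), and no two of those can share a container, so at least 9 containers are needed.
An optimal packing achieves that bound: [41,7] [40,6] [40] [39] [36] [35] [34] [31] [26,24] → 9 containers.
Excess: 10 − 9 = 1.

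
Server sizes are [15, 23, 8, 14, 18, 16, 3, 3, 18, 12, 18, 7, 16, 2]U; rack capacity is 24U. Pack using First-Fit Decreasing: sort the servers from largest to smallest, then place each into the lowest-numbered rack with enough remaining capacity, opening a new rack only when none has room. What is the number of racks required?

9 racks

Sorted descending: 23, 18, 18, 18, 16, 16, 15, 14, 12, 8, 7, 3, 3, 2.
Put 23U in rack 1; 1U remain.
Put 18U in rack 2; 6U remain.
Put 18U in rack 3; 6U remain.
Put 18U in rack 4; 6U remain.
Put 16U in rack 5; 8U remain.
Put 16U in rack 6; 8U remain.
Put 15U in rack 7; 9U remain.
Put 14U in rack 8; 10U remain.
Put 12U in rack 9; 12U remain.
Put 8U in rack 5; 0U remain.
Put 7U in rack 6; 1U remain.
Put 3U in rack 2; 3U remain.
Put 3U in rack 2; 0U remain.
Put 2U in rack 3; 4U remain.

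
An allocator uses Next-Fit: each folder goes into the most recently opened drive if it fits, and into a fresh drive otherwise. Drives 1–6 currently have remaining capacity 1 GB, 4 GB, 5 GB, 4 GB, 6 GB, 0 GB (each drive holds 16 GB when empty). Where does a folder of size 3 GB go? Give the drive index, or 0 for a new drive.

0

Next-Fit only looks at drive 6, which has 0 GB free.
3 GB does not fit, so a new drive is opened.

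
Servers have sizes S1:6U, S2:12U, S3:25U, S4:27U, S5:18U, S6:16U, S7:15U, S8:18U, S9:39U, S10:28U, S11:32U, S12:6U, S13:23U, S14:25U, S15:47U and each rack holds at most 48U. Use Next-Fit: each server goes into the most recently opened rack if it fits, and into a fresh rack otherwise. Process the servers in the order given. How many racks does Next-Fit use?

9 racks

Put S1 (6U) in rack 1; 42U remain.
Put S2 (12U) in rack 1; 30U remain.
Put S3 (25U) in rack 1; 5U remain.
Put S4 (27U) in rack 2; 21U remain.
Put S5 (18U) in rack 2; 3U remain.
Put S6 (16U) in rack 3; 32U remain.
Put S7 (15U) in rack 3; 17U remain.
Put S8 (18U) in rack 4; 30U remain.
Put S9 (39U) in rack 5; 9U remain.
Put S10 (28U) in rack 6; 20U remain.
Put S11 (32U) in rack 7; 16U remain.
Put S12 (6U) in rack 7; 10U remain.
Put S13 (23U) in rack 8; 25U remain.
Put S14 (25U) in rack 8; 0U remain.
Put S15 (47U) in rack 9; 1U remain.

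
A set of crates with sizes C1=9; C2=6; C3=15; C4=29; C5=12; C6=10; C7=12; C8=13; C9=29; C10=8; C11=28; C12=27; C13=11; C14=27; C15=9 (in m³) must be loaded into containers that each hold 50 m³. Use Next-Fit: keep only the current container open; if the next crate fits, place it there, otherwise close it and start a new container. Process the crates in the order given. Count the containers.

7 containers

container 1: place C1 (9 m³), 41 m³ left
container 1: place C2 (6 m³), 35 m³ left
container 1: place C3 (15 m³), 20 m³ left
container 2: place C4 (29 m³), 21 m³ left
container 2: place C5 (12 m³), 9 m³ left
container 3: place C6 (10 m³), 40 m³ left
container 3: place C7 (12 m³), 28 m³ left
container 3: place C8 (13 m³), 15 m³ left
container 4: place C9 (29 m³), 21 m³ left
container 4: place C10 (8 m³), 13 m³ left
container 5: place C11 (28 m³), 22 m³ left
container 6: place C12 (27 m³), 23 m³ left
container 6: place C13 (11 m³), 12 m³ left
container 7: place C14 (27 m³), 23 m³ left
container 7: place C15 (9 m³), 14 m³ left
Final containers: [9,6,15] [29,12] [10,12,13] [29,8] [28] [27,11] [27,9].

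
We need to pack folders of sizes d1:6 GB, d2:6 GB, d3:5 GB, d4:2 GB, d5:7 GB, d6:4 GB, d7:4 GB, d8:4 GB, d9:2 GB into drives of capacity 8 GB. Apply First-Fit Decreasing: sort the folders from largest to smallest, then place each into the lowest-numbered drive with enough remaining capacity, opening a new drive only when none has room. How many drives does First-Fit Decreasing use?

6 drives

Sorted descending: 7, 6, 6, 5, 4, 4, 4, 2, 2.
drive 1: place 7 GB, 1 GB left
drive 2: place 6 GB, 2 GB left
drive 3: place 6 GB, 2 GB left
drive 4: place 5 GB, 3 GB left
drive 5: place 4 GB, 4 GB left
drive 5: place 4 GB, 0 GB left
drive 6: place 4 GB, 4 GB left
drive 2: place 2 GB, 0 GB left
drive 3: place 2 GB, 0 GB left
Final drives: [7] [6,2] [6,2] [5] [4,4] [4].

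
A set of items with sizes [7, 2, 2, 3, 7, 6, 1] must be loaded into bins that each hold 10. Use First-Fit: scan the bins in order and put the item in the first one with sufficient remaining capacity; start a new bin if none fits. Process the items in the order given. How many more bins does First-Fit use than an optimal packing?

1

First-Fit: [7,2,1] [2,3] [7] [6] → 4 bins.
Total size 28; any packing needs at least ⌈28/10⌉ = 3 bins.
An optimal packing achieves that bound: [7,3] [7,2,1] [6,2] → 3 bins.
Excess: 4 − 3 = 1.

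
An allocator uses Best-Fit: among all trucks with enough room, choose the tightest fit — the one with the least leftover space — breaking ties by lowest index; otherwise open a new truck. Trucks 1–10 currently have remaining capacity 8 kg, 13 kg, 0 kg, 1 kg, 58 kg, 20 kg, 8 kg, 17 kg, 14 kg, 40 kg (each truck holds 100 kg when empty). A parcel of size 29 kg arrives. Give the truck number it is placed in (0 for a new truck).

Trucks with room: truck 5 (58 kg), truck 10 (40 kg).
Tightest fit is truck 10 with 40 kg free.

10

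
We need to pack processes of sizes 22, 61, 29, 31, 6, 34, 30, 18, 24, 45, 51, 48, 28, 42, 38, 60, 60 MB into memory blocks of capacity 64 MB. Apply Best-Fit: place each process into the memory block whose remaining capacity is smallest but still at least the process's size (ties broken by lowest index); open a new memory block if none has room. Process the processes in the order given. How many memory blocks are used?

22 MB → memory block 1 (remaining 42 MB)
61 MB → memory block 2 (remaining 3 MB)
29 MB → memory block 1 (remaining 13 MB)
31 MB → memory block 3 (remaining 33 MB)
6 MB → memory block 1 (remaining 7 MB)
34 MB → memory block 4 (remaining 30 MB)
30 MB → memory block 4 (remaining 0 MB)
18 MB → memory block 3 (remaining 15 MB)
24 MB → memory block 5 (remaining 40 MB)
45 MB → memory block 6 (remaining 19 MB)
51 MB → memory block 7 (remaining 13 MB)
48 MB → memory block 8 (remaining 16 MB)
28 MB → memory block 5 (remaining 12 MB)
42 MB → memory block 9 (remaining 22 MB)
38 MB → memory block 10 (remaining 26 MB)
60 MB → memory block 11 (remaining 4 MB)
60 MB → memory block 12 (remaining 4 MB)

12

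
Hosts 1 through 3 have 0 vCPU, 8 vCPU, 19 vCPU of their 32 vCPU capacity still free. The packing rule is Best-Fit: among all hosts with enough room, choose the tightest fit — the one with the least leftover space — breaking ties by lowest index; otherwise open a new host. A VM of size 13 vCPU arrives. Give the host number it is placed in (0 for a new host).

3

Hosts with room: host 3 (19 vCPU).
Tightest fit is host 3 with 19 vCPU free.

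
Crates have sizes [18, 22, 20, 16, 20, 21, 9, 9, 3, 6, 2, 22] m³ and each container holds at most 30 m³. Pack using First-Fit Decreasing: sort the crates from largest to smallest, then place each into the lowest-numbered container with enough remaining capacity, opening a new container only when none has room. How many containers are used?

7 containers

Sorted descending: 22, 22, 21, 20, 20, 18, 16, 9, 9, 6, 3, 2.
Put 22 m³ in container 1; 8 m³ remain.
Put 22 m³ in container 2; 8 m³ remain.
Put 21 m³ in container 3; 9 m³ remain.
Put 20 m³ in container 4; 10 m³ remain.
Put 20 m³ in container 5; 10 m³ remain.
Put 18 m³ in container 6; 12 m³ remain.
Put 16 m³ in container 7; 14 m³ remain.
Put 9 m³ in container 3; 0 m³ remain.
Put 9 m³ in container 4; 1 m³ remain.
Put 6 m³ in container 1; 2 m³ remain.
Put 3 m³ in container 2; 5 m³ remain.
Put 2 m³ in container 1; 0 m³ remain.
Final containers: [22,6,2] [22,3] [21,9] [20,9] [20] [18] [16].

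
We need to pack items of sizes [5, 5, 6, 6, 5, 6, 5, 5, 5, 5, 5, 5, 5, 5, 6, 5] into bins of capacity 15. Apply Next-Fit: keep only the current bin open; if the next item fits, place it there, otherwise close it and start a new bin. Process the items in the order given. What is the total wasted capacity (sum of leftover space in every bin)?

21

5 → bin 1 (remaining 10)
5 → bin 1 (remaining 5)
6 → bin 2 (remaining 9)
6 → bin 2 (remaining 3)
5 → bin 3 (remaining 10)
6 → bin 3 (remaining 4)
5 → bin 4 (remaining 10)
5 → bin 4 (remaining 5)
5 → bin 4 (remaining 0)
5 → bin 5 (remaining 10)
5 → bin 5 (remaining 5)
5 → bin 5 (remaining 0)
5 → bin 6 (remaining 10)
5 → bin 6 (remaining 5)
6 → bin 7 (remaining 9)
5 → bin 7 (remaining 4)
7 bins × 15 = 105; used 84; unused 21.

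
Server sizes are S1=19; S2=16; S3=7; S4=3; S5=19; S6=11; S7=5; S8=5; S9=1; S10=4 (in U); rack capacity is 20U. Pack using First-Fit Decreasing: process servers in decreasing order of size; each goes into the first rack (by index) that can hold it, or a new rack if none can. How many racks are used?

Sorted descending: 19, 19, 16, 11, 7, 5, 5, 4, 3, 1.
rack 1: place 19U, 1U left
rack 2: place 19U, 1U left
rack 3: place 16U, 4U left
rack 4: place 11U, 9U left
rack 4: place 7U, 2U left
rack 5: place 5U, 15U left
rack 5: place 5U, 10U left
rack 3: place 4U, 0U left
rack 5: place 3U, 7U left
rack 1: place 1U, 0U left
Final racks: [19,1] [19] [16,4] [11,7] [5,5,3].

5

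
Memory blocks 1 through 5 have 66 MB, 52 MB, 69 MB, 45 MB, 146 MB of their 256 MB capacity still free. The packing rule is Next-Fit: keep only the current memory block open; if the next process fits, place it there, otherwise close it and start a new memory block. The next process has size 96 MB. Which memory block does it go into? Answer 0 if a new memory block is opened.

Next-Fit only looks at memory block 5, which has 146 MB free.
96 MB fits there.

5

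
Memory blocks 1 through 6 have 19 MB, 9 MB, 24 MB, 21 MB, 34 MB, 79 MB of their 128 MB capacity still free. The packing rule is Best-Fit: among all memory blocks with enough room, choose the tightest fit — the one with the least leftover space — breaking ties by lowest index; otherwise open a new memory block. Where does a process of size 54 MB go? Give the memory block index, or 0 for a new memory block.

Memory blocks with room: memory block 6 (79 MB).
Tightest fit is memory block 6 with 79 MB free.

6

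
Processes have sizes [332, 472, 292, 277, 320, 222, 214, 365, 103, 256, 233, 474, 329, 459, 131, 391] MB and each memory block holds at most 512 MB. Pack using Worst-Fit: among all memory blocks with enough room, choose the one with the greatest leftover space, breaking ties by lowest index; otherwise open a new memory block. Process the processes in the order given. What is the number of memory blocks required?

11 memory blocks

332 MB → memory block 1 (remaining 180 MB)
472 MB → memory block 2 (remaining 40 MB)
292 MB → memory block 3 (remaining 220 MB)
277 MB → memory block 4 (remaining 235 MB)
320 MB → memory block 5 (remaining 192 MB)
222 MB → memory block 4 (remaining 13 MB)
214 MB → memory block 3 (remaining 6 MB)
365 MB → memory block 6 (remaining 147 MB)
103 MB → memory block 5 (remaining 89 MB)
256 MB → memory block 7 (remaining 256 MB)
233 MB → memory block 7 (remaining 23 MB)
474 MB → memory block 8 (remaining 38 MB)
329 MB → memory block 9 (remaining 183 MB)
459 MB → memory block 10 (remaining 53 MB)
131 MB → memory block 9 (remaining 52 MB)
391 MB → memory block 11 (remaining 121 MB)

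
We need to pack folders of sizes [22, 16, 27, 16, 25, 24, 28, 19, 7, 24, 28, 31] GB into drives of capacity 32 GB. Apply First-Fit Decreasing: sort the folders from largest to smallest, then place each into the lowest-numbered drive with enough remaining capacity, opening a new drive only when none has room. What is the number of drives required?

Sorted descending: 31, 28, 28, 27, 25, 24, 24, 22, 19, 16, 16, 7.
drive 1: place 31 GB, 1 GB left
drive 2: place 28 GB, 4 GB left
drive 3: place 28 GB, 4 GB left
drive 4: place 27 GB, 5 GB left
drive 5: place 25 GB, 7 GB left
drive 6: place 24 GB, 8 GB left
drive 7: place 24 GB, 8 GB left
drive 8: place 22 GB, 10 GB left
drive 9: place 19 GB, 13 GB left
drive 10: place 16 GB, 16 GB left
drive 10: place 16 GB, 0 GB left
drive 5: place 7 GB, 0 GB left
Final drives: [31] [28] [28] [27] [25,7] [24] [24] [22] [19] [16,16].

10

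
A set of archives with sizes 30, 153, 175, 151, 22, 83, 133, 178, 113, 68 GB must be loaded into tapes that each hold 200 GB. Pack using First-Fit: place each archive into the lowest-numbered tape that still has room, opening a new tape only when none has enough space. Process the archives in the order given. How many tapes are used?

30 GB → tape 1 (remaining 170 GB)
153 GB → tape 1 (remaining 17 GB)
175 GB → tape 2 (remaining 25 GB)
151 GB → tape 3 (remaining 49 GB)
22 GB → tape 2 (remaining 3 GB)
83 GB → tape 4 (remaining 117 GB)
133 GB → tape 5 (remaining 67 GB)
178 GB → tape 6 (remaining 22 GB)
113 GB → tape 4 (remaining 4 GB)
68 GB → tape 7 (remaining 132 GB)

7 tapes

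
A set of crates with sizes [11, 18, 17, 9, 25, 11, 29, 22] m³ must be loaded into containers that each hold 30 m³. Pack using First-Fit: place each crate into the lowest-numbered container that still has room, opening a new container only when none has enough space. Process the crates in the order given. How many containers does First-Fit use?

11 m³ → container 1 (remaining 19 m³)
18 m³ → container 1 (remaining 1 m³)
17 m³ → container 2 (remaining 13 m³)
9 m³ → container 2 (remaining 4 m³)
25 m³ → container 3 (remaining 5 m³)
11 m³ → container 4 (remaining 19 m³)
29 m³ → container 5 (remaining 1 m³)
22 m³ → container 6 (remaining 8 m³)

6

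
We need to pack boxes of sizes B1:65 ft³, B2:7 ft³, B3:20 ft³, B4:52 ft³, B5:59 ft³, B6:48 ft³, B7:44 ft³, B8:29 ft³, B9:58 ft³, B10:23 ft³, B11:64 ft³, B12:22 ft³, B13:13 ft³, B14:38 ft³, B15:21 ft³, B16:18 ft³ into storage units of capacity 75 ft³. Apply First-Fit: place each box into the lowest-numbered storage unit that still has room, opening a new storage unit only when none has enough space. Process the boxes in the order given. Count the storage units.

9 storage units

B1 (65 ft³) → storage unit 1 (remaining 10 ft³)
B2 (7 ft³) → storage unit 1 (remaining 3 ft³)
B3 (20 ft³) → storage unit 2 (remaining 55 ft³)
B4 (52 ft³) → storage unit 2 (remaining 3 ft³)
B5 (59 ft³) → storage unit 3 (remaining 16 ft³)
B6 (48 ft³) → storage unit 4 (remaining 27 ft³)
B7 (44 ft³) → storage unit 5 (remaining 31 ft³)
B8 (29 ft³) → storage unit 5 (remaining 2 ft³)
B9 (58 ft³) → storage unit 6 (remaining 17 ft³)
B10 (23 ft³) → storage unit 4 (remaining 4 ft³)
B11 (64 ft³) → storage unit 7 (remaining 11 ft³)
B12 (22 ft³) → storage unit 8 (remaining 53 ft³)
B13 (13 ft³) → storage unit 3 (remaining 3 ft³)
B14 (38 ft³) → storage unit 8 (remaining 15 ft³)
B15 (21 ft³) → storage unit 9 (remaining 54 ft³)
B16 (18 ft³) → storage unit 9 (remaining 36 ft³)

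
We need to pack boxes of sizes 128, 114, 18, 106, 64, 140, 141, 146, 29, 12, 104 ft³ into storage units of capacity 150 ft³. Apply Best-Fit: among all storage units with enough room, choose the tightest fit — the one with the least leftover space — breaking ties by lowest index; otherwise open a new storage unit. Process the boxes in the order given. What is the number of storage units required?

128 ft³ → storage unit 1 (remaining 22 ft³)
114 ft³ → storage unit 2 (remaining 36 ft³)
18 ft³ → storage unit 1 (remaining 4 ft³)
106 ft³ → storage unit 3 (remaining 44 ft³)
64 ft³ → storage unit 4 (remaining 86 ft³)
140 ft³ → storage unit 5 (remaining 10 ft³)
141 ft³ → storage unit 6 (remaining 9 ft³)
146 ft³ → storage unit 7 (remaining 4 ft³)
29 ft³ → storage unit 2 (remaining 7 ft³)
12 ft³ → storage unit 3 (remaining 32 ft³)
104 ft³ → storage unit 8 (remaining 46 ft³)

8 storage units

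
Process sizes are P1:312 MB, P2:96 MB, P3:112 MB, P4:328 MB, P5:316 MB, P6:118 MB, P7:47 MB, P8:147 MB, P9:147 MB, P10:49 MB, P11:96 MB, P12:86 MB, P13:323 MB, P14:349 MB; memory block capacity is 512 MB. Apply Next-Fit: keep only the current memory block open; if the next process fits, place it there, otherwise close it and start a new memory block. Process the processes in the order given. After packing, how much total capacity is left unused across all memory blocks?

memory block 1: place P1 (312 MB), 200 MB left
memory block 1: place P2 (96 MB), 104 MB left
memory block 2: place P3 (112 MB), 400 MB left
memory block 2: place P4 (328 MB), 72 MB left
memory block 3: place P5 (316 MB), 196 MB left
memory block 3: place P6 (118 MB), 78 MB left
memory block 3: place P7 (47 MB), 31 MB left
memory block 4: place P8 (147 MB), 365 MB left
memory block 4: place P9 (147 MB), 218 MB left
memory block 4: place P10 (49 MB), 169 MB left
memory block 4: place P11 (96 MB), 73 MB left
memory block 5: place P12 (86 MB), 426 MB left
memory block 5: place P13 (323 MB), 103 MB left
memory block 6: place P14 (349 MB), 163 MB left
6 memory blocks × 512 MB = 3072 MB; used 2526 MB; unused 546 MB.

546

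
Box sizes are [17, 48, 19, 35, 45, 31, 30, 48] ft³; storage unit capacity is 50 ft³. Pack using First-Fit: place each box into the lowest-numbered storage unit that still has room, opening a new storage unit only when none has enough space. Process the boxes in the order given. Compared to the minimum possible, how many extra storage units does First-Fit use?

First-Fit: [17,19] [48] [35] [45] [31] [30] [48] → 7 storage units.
Total size 273 ft³; any packing needs at least ⌈273/50⌉ = 6 storage units.
An optimal packing achieves that bound: [48] [48] [45] [35] [31,19] [30,17] → 6 storage units.
Excess: 7 − 6 = 1.

1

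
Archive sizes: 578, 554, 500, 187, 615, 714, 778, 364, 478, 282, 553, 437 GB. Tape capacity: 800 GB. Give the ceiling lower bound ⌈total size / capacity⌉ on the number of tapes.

8 tapes

Total size = 578 + 554 + 500 + 187 + 615 + 714 + 778 + 364 + 478 + 282 + 553 + 437 = 6040 GB.
⌈6040 / 800⌉ = 8.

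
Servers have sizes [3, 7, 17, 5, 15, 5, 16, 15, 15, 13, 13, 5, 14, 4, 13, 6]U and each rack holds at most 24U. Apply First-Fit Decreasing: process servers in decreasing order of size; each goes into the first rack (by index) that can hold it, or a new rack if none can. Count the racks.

Sorted descending: 17, 16, 15, 15, 15, 14, 13, 13, 13, 7, 6, 5, 5, 5, 4, 3.
Put 17U in rack 1; 7U remain.
Put 16U in rack 2; 8U remain.
Put 15U in rack 3; 9U remain.
Put 15U in rack 4; 9U remain.
Put 15U in rack 5; 9U remain.
Put 14U in rack 6; 10U remain.
Put 13U in rack 7; 11U remain.
Put 13U in rack 8; 11U remain.
Put 13U in rack 9; 11U remain.
Put 7U in rack 1; 0U remain.
Put 6U in rack 2; 2U remain.
Put 5U in rack 3; 4U remain.
Put 5U in rack 4; 4U remain.
Put 5U in rack 5; 4U remain.
Put 4U in rack 3; 0U remain.
Put 3U in rack 4; 1U remain.
Final racks: [17,7] [16,6] [15,5,4] [15,5,3] [15,5] [14] [13] [13] [13].

9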